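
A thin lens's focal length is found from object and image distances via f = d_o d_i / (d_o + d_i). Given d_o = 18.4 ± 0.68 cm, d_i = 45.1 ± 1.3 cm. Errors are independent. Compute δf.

∂f/∂d_o = (d_i/(d_o+d_i))² = 0.504;  ∂f/∂d_i = (d_o/(d_o+d_i))² = 0.0840
δf = √((∂f/∂d_o · δd_o)² + (∂f/∂d_i · δd_i)²) = √(0.118 + 0.0119) = 0.360 cm

0.360 cm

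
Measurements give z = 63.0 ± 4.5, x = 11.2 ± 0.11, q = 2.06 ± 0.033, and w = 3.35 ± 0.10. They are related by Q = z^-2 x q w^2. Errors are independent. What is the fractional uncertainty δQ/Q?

0.156

Products/powers → add relative errors in quadrature, weighted by exponent:
  (-2·δz/z)² = (-2×0.0714)² = 0.0204;  (1·δx/x)² = (1×0.00982)² = 9.65e-05;  (1·δq/q)² = (1×0.0160)² = 0.000257;  (2·δw/w)² = (2×0.0299)² = 0.00356
δQ/Q = √(0.0243) = 0.156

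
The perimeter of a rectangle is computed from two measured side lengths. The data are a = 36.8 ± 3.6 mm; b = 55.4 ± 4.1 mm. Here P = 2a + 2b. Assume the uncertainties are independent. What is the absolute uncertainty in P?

10.9 mm

Each term contributes (cᵢ δxᵢ)² to (δP)²:
  (2·δa)² = 51.8;  (2·δb)² = 67.2
δP = √(119) = 10.9 mm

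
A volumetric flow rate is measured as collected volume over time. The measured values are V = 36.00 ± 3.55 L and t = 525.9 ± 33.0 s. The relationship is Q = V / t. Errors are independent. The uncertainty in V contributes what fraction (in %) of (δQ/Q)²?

(δQ/Q)² = (1·δV/V)² + (-1·δt/t)²
  V term: (1×0.0986)² = 0.00972
  t term: (-1×0.0627)² = 0.00394
Total = 0.0137. Share from V = 0.00972/0.0137 = 0.712.

71.2%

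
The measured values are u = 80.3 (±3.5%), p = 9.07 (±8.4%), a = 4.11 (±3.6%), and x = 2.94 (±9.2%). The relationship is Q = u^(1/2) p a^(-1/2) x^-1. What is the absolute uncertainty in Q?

1.73

Each factor contributes (exponent × relative error)² to (δQ/Q)²:
  (½·δu/u)² = (0.5×0.0350)² = 0.000306;  (1·δp/p)² = (1×0.0840)² = 0.00706;  (−½·δa/a)² = (-0.5×0.0360)² = 0.000324;  (-1·δx/x)² = (-1×0.0920)² = 0.00846
δQ/Q = √(0.0162) = 0.127
Q = 13.6, so δQ = 0.127 × 13.6 = 1.73.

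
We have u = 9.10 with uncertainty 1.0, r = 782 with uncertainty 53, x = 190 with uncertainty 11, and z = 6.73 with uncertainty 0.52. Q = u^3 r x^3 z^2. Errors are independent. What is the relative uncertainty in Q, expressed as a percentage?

Products/powers → add relative errors in quadrature, weighted by exponent:
  (3·δu/u)² = (3×0.110)² = 0.109;  (1·δr/r)² = (1×0.0678)² = 0.00459;  (3·δx/x)² = (3×0.0579)² = 0.0302;  (2·δz/z)² = (2×0.0773)² = 0.0239
δQ/Q = √(0.167) = 0.409

40.9%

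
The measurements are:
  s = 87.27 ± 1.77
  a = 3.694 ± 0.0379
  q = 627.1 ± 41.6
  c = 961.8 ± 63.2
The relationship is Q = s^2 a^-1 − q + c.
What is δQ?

115

Let p = s^2·a^-1 = 2062. δp/p = √((2·δs/s)² + (-1·δa/a)²) = √(0.00165 + 0.000105) = 0.0418, so δp = 86.3.
Q = p − q + c: δQ = √(δp² + δq² + δc²) = √(7440 + 1730 + 3990) = 115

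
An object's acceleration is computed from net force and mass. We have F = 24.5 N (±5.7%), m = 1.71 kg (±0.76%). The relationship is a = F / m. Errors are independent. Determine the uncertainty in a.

0.824 m/s^2

Relative error in a monomial: (δa/a)² = Σ (nᵢ · δxᵢ/xᵢ)².
  (1·δF/F)² = (1×0.0570)² = 0.00325;  (-1·δm/m)² = (-1×0.00760)² = 5.78e-05
δa/a = √(0.00331) = 0.0575
a = 14.3 m/s^2, so δa = 0.0575 × 14.3 = 0.824 m/s^2.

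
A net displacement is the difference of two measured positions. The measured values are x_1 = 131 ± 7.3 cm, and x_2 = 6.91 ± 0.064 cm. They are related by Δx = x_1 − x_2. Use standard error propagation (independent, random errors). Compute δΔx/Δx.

0.0588

Sums and differences: (δΔx)² = Σ (cᵢ δxᵢ)².
  (δx_1)² = 53.3;  (δx_2)² = 0.00410
δΔx = √(53.3) = 7.30 cm
Δx = 124 cm, so δΔx/Δx = 7.30/124 = 0.0588.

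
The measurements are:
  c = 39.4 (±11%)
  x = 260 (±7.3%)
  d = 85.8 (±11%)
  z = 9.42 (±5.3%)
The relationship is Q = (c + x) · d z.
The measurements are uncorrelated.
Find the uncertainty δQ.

33500

Let u = c + x = 299. δu = √(δc² + δx²) = √(18.8 + 360) = 19.5, so δu/u = 0.0650.
Q is then a monomial in u, d, z:
δQ/Q = √((δu/u)² + (1·δd/d)² + (1·δz/z)²) = √(0.00423 + 0.0121 + 0.00281) = 0.138
Q = 2.42e+05, so δQ = 0.138 × 2.42e+05 = 33500.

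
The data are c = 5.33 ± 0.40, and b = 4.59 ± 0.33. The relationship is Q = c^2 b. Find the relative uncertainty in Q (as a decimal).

0.166

Each factor contributes (exponent × relative error)² to (δQ/Q)²:
  (2·δc/c)² = (2×0.0750)² = 0.0225;  (1·δb/b)² = (1×0.0719)² = 0.00517
δQ/Q = √(0.0277) = 0.166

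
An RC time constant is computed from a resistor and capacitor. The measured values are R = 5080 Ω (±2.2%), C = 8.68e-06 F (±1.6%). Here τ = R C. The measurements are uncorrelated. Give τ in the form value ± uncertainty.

0.0441 ± 0.00120 s

Each factor contributes (exponent × relative error)² to (δτ/τ)²:
  (1·δR/R)² = (1×0.0220)² = 0.000484;  (1·δC/C)² = (1×0.0160)² = 0.000256
δτ/τ = √(0.000740) = 0.0272
τ = 0.0441 s, so δτ = 0.0272 × 0.0441 = 0.00120 s.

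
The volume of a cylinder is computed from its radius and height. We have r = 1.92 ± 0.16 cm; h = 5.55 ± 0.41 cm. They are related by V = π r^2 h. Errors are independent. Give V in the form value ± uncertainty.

Relative error in a monomial: (δV/V)² = Σ (nᵢ · δxᵢ/xᵢ)².
  (2·δr/r)² = (2×0.0833)² = 0.0278;  (1·δh/h)² = (1×0.0739)² = 0.00546
δV/V = √(0.0332) = 0.182
V = 64.3 cm^3, so δV = 0.182 × 64.3 = 11.7 cm^3.

64.3 ± 11.7 cm^3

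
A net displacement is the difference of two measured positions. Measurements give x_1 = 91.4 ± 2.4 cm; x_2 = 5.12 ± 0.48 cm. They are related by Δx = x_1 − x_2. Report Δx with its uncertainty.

86.3 ± 2.45 cm

Each term contributes (cᵢ δxᵢ)² to (δΔx)²:
  (δx_1)² = 5.76;  (δx_2)² = 0.230
δΔx = √(5.99) = 2.45 cm
Δx = 86.3 cm.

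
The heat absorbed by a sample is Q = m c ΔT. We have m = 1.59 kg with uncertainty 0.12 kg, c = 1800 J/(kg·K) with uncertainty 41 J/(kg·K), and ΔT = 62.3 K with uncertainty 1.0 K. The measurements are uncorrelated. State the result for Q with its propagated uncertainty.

Relative error in a monomial: (δQ/Q)² = Σ (nᵢ · δxᵢ/xᵢ)².
  (1·δm/m)² = (1×0.0755)² = 0.00570;  (1·δc/c)² = (1×0.0228)² = 0.000519;  (1·δΔT/ΔT)² = (1×0.0161)² = 0.000258
δQ/Q = √(0.00647) = 0.0805
Q = 1.78e+05 J, so δQ = 0.0805 × 1.78e+05 = 14300 J.

(1.78 ± 0.143) × 10^5 J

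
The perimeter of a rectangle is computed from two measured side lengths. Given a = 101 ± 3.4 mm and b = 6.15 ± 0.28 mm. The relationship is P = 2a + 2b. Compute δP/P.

0.0318

Each term contributes (cᵢ δxᵢ)² to (δP)²:
  (2·δa)² = 46.2;  (2·δb)² = 0.314
δP = √(46.6) = 6.82 mm
P = 214 mm, so δP/P = 6.82/214 = 0.0318.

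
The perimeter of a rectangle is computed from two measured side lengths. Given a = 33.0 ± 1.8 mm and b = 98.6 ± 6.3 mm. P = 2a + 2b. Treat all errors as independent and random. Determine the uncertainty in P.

Absolute uncertainties add in quadrature for a linear combination:
  (2·δa)² = 13.0;  (2·δb)² = 159
δP = √(172) = 13.1 mm

13.1 mm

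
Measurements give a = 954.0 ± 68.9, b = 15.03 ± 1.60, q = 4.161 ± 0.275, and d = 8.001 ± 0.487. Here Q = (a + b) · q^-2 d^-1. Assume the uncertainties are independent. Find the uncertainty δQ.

Let u = a + b = 969.0. δu = √(δa² + δb²) = √(4750 + 2.56) = 68.9, so δu/u = 0.0711.
Q is then a monomial in u, q, d:
δQ/Q = √((δu/u)² + (-2·δq/q)² + (-1·δd/d)²) = √(0.00506 + 0.0175 + 0.00370) = 0.162
Q = 6.995, so δQ = 0.162 × 6.995 = 1.13.

1.13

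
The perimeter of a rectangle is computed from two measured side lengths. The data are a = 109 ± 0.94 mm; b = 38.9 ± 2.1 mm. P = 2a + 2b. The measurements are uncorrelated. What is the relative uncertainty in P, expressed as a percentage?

Each term contributes (cᵢ δxᵢ)² to (δP)²:
  (2·δa)² = 3.53;  (2·δb)² = 17.6
δP = √(21.2) = 4.60 mm
P = 296 mm, so δP/P = 4.60/296 = 0.0156.

1.56%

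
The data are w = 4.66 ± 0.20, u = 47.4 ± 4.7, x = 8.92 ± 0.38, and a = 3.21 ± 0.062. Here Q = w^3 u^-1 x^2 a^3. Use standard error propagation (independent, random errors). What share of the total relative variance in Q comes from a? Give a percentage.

9.07%

(δQ/Q)² = (3·δw/w)² + (-1·δu/u)² + (2·δx/x)² + (3·δa/a)²
  w term: (3×0.0429)² = 0.0166
  u term: (-1×0.0992)² = 0.00983
  x term: (2×0.0426)² = 0.00726
  a term: (3×0.0193)² = 0.00336
Total = 0.0370. Share from a = 0.00336/0.0370 = 0.0907.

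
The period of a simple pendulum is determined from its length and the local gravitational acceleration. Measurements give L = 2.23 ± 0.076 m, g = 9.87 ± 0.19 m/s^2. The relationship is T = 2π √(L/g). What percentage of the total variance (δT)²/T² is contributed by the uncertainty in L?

(δT/T)² = (½·δL/L)² + (−½·δg/g)²
  L term: (0.5×0.0341)² = 0.000290
  g term: (-0.5×0.0193)² = 9.26e-05
Total = 0.000383. Share from L = 0.000290/0.000383 = 0.758.

75.8%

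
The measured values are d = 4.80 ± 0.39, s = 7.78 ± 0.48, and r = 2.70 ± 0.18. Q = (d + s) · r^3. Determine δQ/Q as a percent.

20.6%

Let u = d + s = 12.6. δu = √(δd² + δs²) = √(0.152 + 0.230) = 0.618, so δu/u = 0.0492.
Q is then a monomial in u, r:
δQ/Q = √((δu/u)² + (3·δr/r)²) = √(0.00242 + 0.0400) = 0.206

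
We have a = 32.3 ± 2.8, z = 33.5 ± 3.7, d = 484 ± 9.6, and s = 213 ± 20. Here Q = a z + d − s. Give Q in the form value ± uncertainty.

Let p = a·z = 1080. δp/p = √((1·δa/a)² + (1·δz/z)²) = √(0.00751 + 0.0122) = 0.140, so δp = 152.
Q = p + d − s: δQ = √(δp² + δd² + δs²) = √(23100 + 92.2 + 400) = 154
Q = 1350.

1350 ± 154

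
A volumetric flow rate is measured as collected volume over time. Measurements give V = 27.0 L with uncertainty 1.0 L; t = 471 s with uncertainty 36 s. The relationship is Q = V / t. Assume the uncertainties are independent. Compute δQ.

Each factor contributes (exponent × relative error)² to (δQ/Q)²:
  (1·δV/V)² = (1×0.0370)² = 0.00137;  (-1·δt/t)² = (-1×0.0764)² = 0.00584
δQ/Q = √(0.00721) = 0.0849
Q = 0.0573 L/s, so δQ = 0.0849 × 0.0573 = 0.00487 L/s.

0.00487 L/s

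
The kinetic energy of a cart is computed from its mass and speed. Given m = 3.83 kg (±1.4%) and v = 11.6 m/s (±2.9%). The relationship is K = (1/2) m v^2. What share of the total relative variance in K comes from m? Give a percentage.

(δK/K)² = (1·δm/m)² + (2·δv/v)²
  m term: (1×0.0140)² = 0.000196
  v term: (2×0.0290)² = 0.00336
Total = 0.00356. Share from m = 0.000196/0.00356 = 0.0551.

5.51%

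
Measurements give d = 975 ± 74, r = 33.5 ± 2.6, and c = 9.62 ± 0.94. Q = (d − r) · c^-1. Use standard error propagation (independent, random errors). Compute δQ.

Let u = d − r = 942. δu = √(δd² + δr²) = √(5480 + 6.76) = 74.0, so δu/u = 0.0786.
Q is then a monomial in u, c:
δQ/Q = √((δu/u)² + (-1·δc/c)²) = √(0.00619 + 0.00955) = 0.125
Q = 97.9, so δQ = 0.125 × 97.9 = 12.3.

12.3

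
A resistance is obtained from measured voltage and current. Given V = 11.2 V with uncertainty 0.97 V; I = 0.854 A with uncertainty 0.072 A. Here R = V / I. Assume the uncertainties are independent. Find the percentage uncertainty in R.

12.1%

Products/powers → add relative errors in quadrature, weighted by exponent:
  (1·δV/V)² = (1×0.0866)² = 0.00750;  (-1·δI/I)² = (-1×0.0843)² = 0.00711
δR/R = √(0.0146) = 0.121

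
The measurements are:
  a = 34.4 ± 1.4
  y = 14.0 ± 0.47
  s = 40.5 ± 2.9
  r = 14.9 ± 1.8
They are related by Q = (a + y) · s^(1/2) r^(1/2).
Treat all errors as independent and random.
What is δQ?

Let u = a + y = 48.4. δu = √(δa² + δy²) = √(1.96 + 0.221) = 1.48, so δu/u = 0.0305.
Q is then a monomial in u, s, r:
δQ/Q = √((δu/u)² + (½·δs/s)² + (½·δr/r)²) = √(0.000931 + 0.00128 + 0.00365) = 0.0766
Q = 1190, so δQ = 0.0766 × 1190 = 91.0.

91.0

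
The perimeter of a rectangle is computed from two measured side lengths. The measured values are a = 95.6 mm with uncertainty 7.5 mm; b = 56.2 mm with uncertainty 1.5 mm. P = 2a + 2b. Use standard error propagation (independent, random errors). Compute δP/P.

Absolute uncertainties add in quadrature for a linear combination:
  (2·δa)² = 225;  (2·δb)² = 9.00
δP = √(234) = 15.3 mm
P = 304 mm, so δP/P = 15.3/304 = 0.0504.

0.0504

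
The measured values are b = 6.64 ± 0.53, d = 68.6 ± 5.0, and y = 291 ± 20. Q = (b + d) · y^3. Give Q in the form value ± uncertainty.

(1.85 ± 0.402) × 10^9

Let u = b + d = 75.2. δu = √(δb² + δd²) = √(0.281 + 25.0) = 5.03, so δu/u = 0.0668.
Q is then a monomial in u, y:
δQ/Q = √((δu/u)² + (3·δy/y)²) = √(0.00447 + 0.0425) = 0.217
Q = 1.85e+09, so δQ = 0.217 × 1.85e+09 = 4.02e+08.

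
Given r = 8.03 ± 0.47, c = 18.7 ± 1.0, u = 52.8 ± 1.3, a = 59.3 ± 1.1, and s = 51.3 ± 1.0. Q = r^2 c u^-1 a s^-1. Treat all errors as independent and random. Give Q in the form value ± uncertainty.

26.4 ± 3.53

Since Q is a product/quotient, work with relative uncertainties:
  (2·δr/r)² = (2×0.0585)² = 0.0137;  (1·δc/c)² = (1×0.0535)² = 0.00286;  (-1·δu/u)² = (-1×0.0246)² = 0.000606;  (1·δa/a)² = (1×0.0185)² = 0.000344;  (-1·δs/s)² = (-1×0.0195)² = 0.000380
δQ/Q = √(0.0179) = 0.134
Q = 26.4, so δQ = 0.134 × 26.4 = 3.53.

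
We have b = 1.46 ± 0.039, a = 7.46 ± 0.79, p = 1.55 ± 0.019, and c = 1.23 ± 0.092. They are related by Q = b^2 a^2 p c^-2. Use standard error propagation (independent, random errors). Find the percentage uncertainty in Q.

Q is a product of powers, so relative uncertainties combine in quadrature:
  (2·δb/b)² = (2×0.0267)² = 0.00285;  (2·δa/a)² = (2×0.106)² = 0.0449;  (1·δp/p)² = (1×0.0123)² = 0.000150;  (-2·δc/c)² = (-2×0.0748)² = 0.0224
δQ/Q = √(0.0702) = 0.265

26.5%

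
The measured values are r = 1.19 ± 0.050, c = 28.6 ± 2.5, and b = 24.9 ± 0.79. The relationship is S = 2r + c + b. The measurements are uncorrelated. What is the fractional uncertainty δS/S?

0.0470

S is a linear combination, so absolute uncertainties add in quadrature:
  (2·δr)² = 0.0100;  (δc)² = 6.25;  (δb)² = 0.624
δS = √(6.88) = 2.62
S = 55.9, so δS/S = 2.62/55.9 = 0.0470.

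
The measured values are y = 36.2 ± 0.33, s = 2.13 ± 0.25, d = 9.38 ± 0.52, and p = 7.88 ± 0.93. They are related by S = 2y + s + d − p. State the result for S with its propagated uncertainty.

Each term contributes (cᵢ δxᵢ)² to (δS)²:
  (2·δy)² = 0.436;  (δs)² = 0.0625;  (δd)² = 0.270;  (δp)² = 0.865
δS = √(1.63) = 1.28
S = 76.0.

76.0 ± 1.28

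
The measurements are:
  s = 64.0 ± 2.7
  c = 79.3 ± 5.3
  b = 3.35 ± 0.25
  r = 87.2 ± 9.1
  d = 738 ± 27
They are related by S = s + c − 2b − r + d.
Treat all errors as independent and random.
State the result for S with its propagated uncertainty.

787 ± 29.1

Each term contributes (cᵢ δxᵢ)² to (δS)²:
  (δs)² = 7.29;  (δc)² = 28.1;  (2·δb)² = 0.250;  (δr)² = 82.8;  (δd)² = 729
δS = √(847) = 29.1
S = 787.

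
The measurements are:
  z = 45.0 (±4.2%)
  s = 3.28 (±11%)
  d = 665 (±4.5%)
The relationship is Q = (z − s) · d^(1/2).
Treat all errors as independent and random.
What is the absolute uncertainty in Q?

55.2

Let u = z − s = 41.7. δu = √(δz² + δs²) = √(3.57 + 0.130) = 1.92, so δu/u = 0.0461.
Q is then a monomial in u, d:
δQ/Q = √((δu/u)² + (½·δd/d)²) = √(0.00213 + 0.000506) = 0.0513
Q = 1080, so δQ = 0.0513 × 1080 = 55.2.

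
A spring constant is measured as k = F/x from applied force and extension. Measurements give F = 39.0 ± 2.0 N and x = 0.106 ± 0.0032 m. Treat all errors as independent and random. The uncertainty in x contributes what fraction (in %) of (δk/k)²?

(δk/k)² = (1·δF/F)² + (-1·δx/x)²
  F term: (1×0.0513)² = 0.00263
  x term: (-1×0.0302)² = 0.000911
Total = 0.00354. Share from x = 0.000911/0.00354 = 0.257.

25.7%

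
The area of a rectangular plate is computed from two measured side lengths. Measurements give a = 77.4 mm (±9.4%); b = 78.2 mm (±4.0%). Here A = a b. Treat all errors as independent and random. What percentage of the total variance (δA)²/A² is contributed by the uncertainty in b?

15.3%

(δA/A)² = (1·δa/a)² + (1·δb/b)²
  a term: (1×0.0940)² = 0.00884
  b term: (1×0.0400)² = 0.00160
Total = 0.0104. Share from b = 0.00160/0.0104 = 0.153.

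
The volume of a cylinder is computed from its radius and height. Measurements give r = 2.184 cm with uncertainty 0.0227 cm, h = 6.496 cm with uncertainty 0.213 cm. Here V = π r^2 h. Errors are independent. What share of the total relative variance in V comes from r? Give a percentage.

(δV/V)² = (2·δr/r)² + (1·δh/h)²
  r term: (2×0.0104)² = 0.000432
  h term: (1×0.0328)² = 0.00108
Total = 0.00151. Share from r = 0.000432/0.00151 = 0.287.

28.7%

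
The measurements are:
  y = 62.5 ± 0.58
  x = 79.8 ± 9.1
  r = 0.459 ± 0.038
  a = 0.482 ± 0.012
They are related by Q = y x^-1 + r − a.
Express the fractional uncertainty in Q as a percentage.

12.9%

Let p = y·x^-1 = 0.783. δp/p = √((1·δy/y)² + (-1·δx/x)²) = √(8.61e-05 + 0.0130) = 0.114, so δp = 0.0896.
Q = p + r − a: δQ = √(δp² + δr² + δa²) = √(0.00803 + 0.00144 + 0.000144) = 0.0981
Q = 0.760, so δQ/Q = 0.0981/0.760 = 0.129.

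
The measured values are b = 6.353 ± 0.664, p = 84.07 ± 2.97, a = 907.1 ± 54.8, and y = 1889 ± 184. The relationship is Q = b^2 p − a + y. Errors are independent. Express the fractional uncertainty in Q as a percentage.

Let w = b^2·p = 3393. δw/w = √((2·δb/b)² + (1·δp/p)²) = √(0.0437 + 0.00125) = 0.212, so δw = 719.
Q = w − a + y: δQ = √(δw² + δa² + δy²) = √(5.17e+05 + 3000 + 33900) = 745
Q = 4375, so δQ/Q = 745/4375 = 0.170.

17.0%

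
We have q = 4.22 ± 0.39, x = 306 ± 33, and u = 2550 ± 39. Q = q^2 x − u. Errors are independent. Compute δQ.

1170

Let p = q^2·x = 5450. δp/p = √((2·δq/q)² + (1·δx/x)²) = √(0.0342 + 0.0116) = 0.214, so δp = 1170.
Q = p − u: δQ = √(δp² + δu²) = √(1.36e+06 + 1520) = 1170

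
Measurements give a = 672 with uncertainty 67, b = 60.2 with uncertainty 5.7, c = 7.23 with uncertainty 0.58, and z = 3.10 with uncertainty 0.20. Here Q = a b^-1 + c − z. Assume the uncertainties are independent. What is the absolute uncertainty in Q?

Let p = a·b^-1 = 11.2. δp/p = √((1·δa/a)² + (-1·δb/b)²) = √(0.00994 + 0.00897) = 0.137, so δp = 1.53.
Q = p + c − z: δQ = √(δp² + δc² + δz²) = √(2.36 + 0.336 + 0.0400) = 1.65

1.65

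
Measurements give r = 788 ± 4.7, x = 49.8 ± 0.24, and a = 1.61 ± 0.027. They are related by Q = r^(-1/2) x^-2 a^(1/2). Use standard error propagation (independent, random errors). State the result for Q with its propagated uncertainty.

(1.82 ± 0.0239) × 10^-5

Q is a product of powers, so relative uncertainties combine in quadrature:
  (−½·δr/r)² = (-0.5×0.00596)² = 8.89e-06;  (-2·δx/x)² = (-2×0.00482)² = 9.29e-05;  (½·δa/a)² = (0.5×0.0168)² = 7.03e-05
δQ/Q = √(0.000172) = 0.0131
Q = 1.82e-05, so δQ = 0.0131 × 1.82e-05 = 2.39e-07.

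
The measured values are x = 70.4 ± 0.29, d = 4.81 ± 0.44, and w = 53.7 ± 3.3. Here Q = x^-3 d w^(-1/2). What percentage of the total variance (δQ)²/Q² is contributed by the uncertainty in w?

9.97%

(δQ/Q)² = (-3·δx/x)² + (1·δd/d)² + (−½·δw/w)²
  x term: (-3×0.00412)² = 0.000153
  d term: (1×0.0915)² = 0.00837
  w term: (-0.5×0.0615)² = 0.000944
Total = 0.00946. Share from w = 0.000944/0.00946 = 0.0997.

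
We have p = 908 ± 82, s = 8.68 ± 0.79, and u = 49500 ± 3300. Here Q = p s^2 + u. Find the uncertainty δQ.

Let w = p·s^2 = 68400. δw/w = √((1·δp/p)² + (2·δs/s)²) = √(0.00816 + 0.0331) = 0.203, so δw = 13900.
Q = w + u: δQ = √(δw² + δu²) = √(1.93e+08 + 1.09e+07) = 14300

14300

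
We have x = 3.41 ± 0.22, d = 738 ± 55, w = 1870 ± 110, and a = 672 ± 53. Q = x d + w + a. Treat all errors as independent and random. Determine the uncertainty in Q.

276

Let p = x·d = 2520. δp/p = √((1·δx/x)² + (1·δd/d)²) = √(0.00416 + 0.00555) = 0.0986, so δp = 248.
Q = p + w + a: δQ = √(δp² + δw² + δa²) = √(61500 + 12100 + 2810) = 276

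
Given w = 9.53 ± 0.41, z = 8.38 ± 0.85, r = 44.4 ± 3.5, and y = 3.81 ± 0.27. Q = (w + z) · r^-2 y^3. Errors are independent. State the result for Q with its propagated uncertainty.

Let u = w + z = 17.9. δu = √(δw² + δz²) = √(0.168 + 0.722) = 0.944, so δu/u = 0.0527.
Q is then a monomial in u, r, y:
δQ/Q = √((δu/u)² + (-2·δr/r)² + (3·δy/y)²) = √(0.00278 + 0.0249 + 0.0452) = 0.270
Q = 0.502, so δQ = 0.270 × 0.502 = 0.136.

0.502 ± 0.136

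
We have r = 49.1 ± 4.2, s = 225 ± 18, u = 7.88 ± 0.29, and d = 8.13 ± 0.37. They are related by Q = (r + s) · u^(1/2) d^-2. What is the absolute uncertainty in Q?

Let w = r + s = 274. δw = √(δr² + δs²) = √(17.6 + 324) = 18.5, so δw/w = 0.0674.
Q is then a monomial in w, u, d:
δQ/Q = √((δw/w)² + (½·δu/u)² + (-2·δd/d)²) = √(0.00455 + 0.000339 + 0.00828) = 0.115
Q = 11.6, so δQ = 0.115 × 11.6 = 1.34.

1.34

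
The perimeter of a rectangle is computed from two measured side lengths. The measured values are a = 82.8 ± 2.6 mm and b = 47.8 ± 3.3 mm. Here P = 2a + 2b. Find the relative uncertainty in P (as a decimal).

Absolute uncertainties add in quadrature for a linear combination:
  (2·δa)² = 27.0;  (2·δb)² = 43.6
δP = √(70.6) = 8.40 mm
P = 261 mm, so δP/P = 8.40/261 = 0.0322.

0.0322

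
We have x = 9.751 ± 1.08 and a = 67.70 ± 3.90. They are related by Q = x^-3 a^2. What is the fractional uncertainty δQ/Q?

Since Q is a product/quotient, work with relative uncertainties:
  (-3·δx/x)² = (-3×0.111)² = 0.110;  (2·δa/a)² = (2×0.0576)² = 0.0133
δQ/Q = √(0.124) = 0.352

0.352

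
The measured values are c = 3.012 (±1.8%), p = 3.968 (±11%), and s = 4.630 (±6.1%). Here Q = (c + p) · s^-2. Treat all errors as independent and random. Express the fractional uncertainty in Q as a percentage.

13.7%

Let u = c + p = 6.980. δu = √(δc² + δp²) = √(0.00294 + 0.191) = 0.440, so δu/u = 0.0630.
Q is then a monomial in u, s:
δQ/Q = √((δu/u)² + (-2·δs/s)²) = √(0.00397 + 0.0149) = 0.137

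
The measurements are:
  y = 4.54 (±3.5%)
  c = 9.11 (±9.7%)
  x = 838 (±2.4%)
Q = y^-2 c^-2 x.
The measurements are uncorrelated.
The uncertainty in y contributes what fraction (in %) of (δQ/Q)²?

(δQ/Q)² = (-2·δy/y)² + (-2·δc/c)² + (1·δx/x)²
  y term: (-2×0.0350)² = 0.00490
  c term: (-2×0.0970)² = 0.0376
  x term: (1×0.0240)² = 0.000576
Total = 0.0431. Share from y = 0.00490/0.0431 = 0.114.

11.4%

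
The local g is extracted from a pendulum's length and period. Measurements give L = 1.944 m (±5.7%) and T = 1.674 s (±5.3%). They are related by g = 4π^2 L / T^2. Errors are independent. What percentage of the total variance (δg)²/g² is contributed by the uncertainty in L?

(δg/g)² = (1·δL/L)² + (-2·δT/T)²
  L term: (1×0.0570)² = 0.00325
  T term: (-2×0.0530)² = 0.0112
Total = 0.0145. Share from L = 0.00325/0.0145 = 0.224.

22.4%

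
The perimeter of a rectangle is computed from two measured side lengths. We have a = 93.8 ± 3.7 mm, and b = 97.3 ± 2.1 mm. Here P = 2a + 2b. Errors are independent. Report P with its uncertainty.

Each term contributes (cᵢ δxᵢ)² to (δP)²:
  (2·δa)² = 54.8;  (2·δb)² = 17.6
δP = √(72.4) = 8.51 mm
P = 382 mm.

382 ± 8.51 mm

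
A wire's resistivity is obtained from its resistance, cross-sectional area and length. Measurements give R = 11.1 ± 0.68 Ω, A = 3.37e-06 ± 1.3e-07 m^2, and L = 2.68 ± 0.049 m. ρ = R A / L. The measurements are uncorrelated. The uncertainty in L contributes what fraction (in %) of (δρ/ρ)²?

(δρ/ρ)² = (1·δR/R)² + (1·δA/A)² + (-1·δL/L)²
  R term: (1×0.0613)² = 0.00375
  A term: (1×0.0386)² = 0.00149
  L term: (-1×0.0183)² = 0.000334
Total = 0.00558. Share from L = 0.000334/0.00558 = 0.0600.

6.00%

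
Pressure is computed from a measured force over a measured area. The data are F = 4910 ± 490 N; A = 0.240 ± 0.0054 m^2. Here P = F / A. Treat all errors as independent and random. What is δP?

For a monomial P ∝ F, A^-1, fractional errors add in quadrature:
  (1·δF/F)² = (1×0.0998)² = 0.00996;  (-1·δA/A)² = (-1×0.0225)² = 0.000506
δP/P = √(0.0105) = 0.102
P = 20500 Pa, so δP = 0.102 × 20500 = 2090 Pa.

2090 Pa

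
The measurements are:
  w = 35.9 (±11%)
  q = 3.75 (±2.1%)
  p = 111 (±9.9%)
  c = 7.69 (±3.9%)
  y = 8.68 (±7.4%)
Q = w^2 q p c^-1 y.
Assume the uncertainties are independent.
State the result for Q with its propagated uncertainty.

Relative error in a monomial: (δQ/Q)² = Σ (nᵢ · δxᵢ/xᵢ)².
  (2·δw/w)² = (2×0.110)² = 0.0484;  (1·δq/q)² = (1×0.0210)² = 0.000441;  (1·δp/p)² = (1×0.0990)² = 0.00980;  (-1·δc/c)² = (-1×0.0390)² = 0.00152;  (1·δy/y)² = (1×0.0740)² = 0.00548
δQ/Q = √(0.0656) = 0.256
Q = 6.06e+05, so δQ = 0.256 × 6.06e+05 = 1.55e+05.

(6.06 ± 1.55) × 10^5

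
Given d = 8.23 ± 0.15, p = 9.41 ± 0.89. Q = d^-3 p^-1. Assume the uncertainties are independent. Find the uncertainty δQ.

2.08e-05

For a monomial Q ∝ d^-3, p^-1, fractional errors add in quadrature:
  (-3·δd/d)² = (-3×0.0182)² = 0.00299;  (-1·δp/p)² = (-1×0.0946)² = 0.00895
δQ/Q = √(0.0119) = 0.109
Q = 0.000191, so δQ = 0.109 × 0.000191 = 2.08e-05.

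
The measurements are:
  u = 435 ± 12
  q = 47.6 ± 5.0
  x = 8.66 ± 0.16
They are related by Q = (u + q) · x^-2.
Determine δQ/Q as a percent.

Let w = u + q = 483. δw = √(δu² + δq²) = √(144 + 25.0) = 13.0, so δw/w = 0.0269.
Q is then a monomial in w, x:
δQ/Q = √((δw/w)² + (-2·δx/x)²) = √(0.000726 + 0.00137) = 0.0457

4.57%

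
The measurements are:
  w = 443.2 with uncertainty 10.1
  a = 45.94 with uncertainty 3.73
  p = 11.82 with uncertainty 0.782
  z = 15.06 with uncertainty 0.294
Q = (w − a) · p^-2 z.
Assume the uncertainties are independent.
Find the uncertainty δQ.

Let u = w − a = 397.3. δu = √(δw² + δa²) = √(102 + 13.9) = 10.8, so δu/u = 0.0271.
Q is then a monomial in u, p, z:
δQ/Q = √((δu/u)² + (-2·δp/p)² + (1·δz/z)²) = √(0.000735 + 0.0175 + 0.000381) = 0.136
Q = 42.82, so δQ = 0.136 × 42.82 = 5.84.

5.84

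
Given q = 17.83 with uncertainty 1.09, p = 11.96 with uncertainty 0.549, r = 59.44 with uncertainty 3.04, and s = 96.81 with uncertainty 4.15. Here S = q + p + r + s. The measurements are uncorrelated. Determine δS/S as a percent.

S is a linear combination, so absolute uncertainties add in quadrature:
  (δq)² = 1.19;  (δp)² = 0.301;  (δr)² = 9.24;  (δs)² = 17.2
δS = √(28.0) = 5.29
S = 186.0, so δS/S = 5.29/186.0 = 0.0284.

2.84%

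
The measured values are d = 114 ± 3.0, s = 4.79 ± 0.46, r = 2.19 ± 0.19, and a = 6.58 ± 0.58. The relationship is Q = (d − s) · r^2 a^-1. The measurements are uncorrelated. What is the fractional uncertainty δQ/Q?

Let u = d − s = 109. δu = √(δd² + δs²) = √(9.00 + 0.212) = 3.04, so δu/u = 0.0278.
Q is then a monomial in u, r, a:
δQ/Q = √((δu/u)² + (2·δr/r)² + (-1·δa/a)²) = √(0.000772 + 0.0301 + 0.00777) = 0.197

0.197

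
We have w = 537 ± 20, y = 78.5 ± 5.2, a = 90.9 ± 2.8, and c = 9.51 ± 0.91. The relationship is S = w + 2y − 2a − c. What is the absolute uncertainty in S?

Absolute uncertainties add in quadrature for a linear combination:
  (δw)² = 400;  (2·δy)² = 108;  (2·δa)² = 31.4;  (δc)² = 0.828
δS = √(540) = 23.2

23.2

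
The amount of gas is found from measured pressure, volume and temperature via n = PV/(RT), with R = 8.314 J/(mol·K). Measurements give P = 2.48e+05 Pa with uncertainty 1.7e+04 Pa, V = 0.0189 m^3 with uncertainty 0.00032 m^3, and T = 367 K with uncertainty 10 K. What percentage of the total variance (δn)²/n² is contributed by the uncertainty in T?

13.0%

(δn/n)² = (1·δP/P)² + (1·δV/V)² + (-1·δT/T)²
  P term: (1×0.0685)² = 0.00470
  V term: (1×0.0169)² = 0.000287
  T term: (-1×0.0272)² = 0.000742
Total = 0.00573. Share from T = 0.000742/0.00573 = 0.130.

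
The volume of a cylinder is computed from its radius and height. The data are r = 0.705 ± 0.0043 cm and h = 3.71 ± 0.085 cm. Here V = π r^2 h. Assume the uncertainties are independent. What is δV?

Products/powers → add relative errors in quadrature, weighted by exponent:
  (2·δr/r)² = (2×0.00610)² = 0.000149;  (1·δh/h)² = (1×0.0229)² = 0.000525
δV/V = √(0.000674) = 0.0260
V = 5.79 cm^3, so δV = 0.0260 × 5.79 = 0.150 cm^3.

0.150 cm^3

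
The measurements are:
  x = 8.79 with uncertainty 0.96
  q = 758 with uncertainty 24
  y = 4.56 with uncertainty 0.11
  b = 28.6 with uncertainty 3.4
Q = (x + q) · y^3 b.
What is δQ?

Let u = x + q = 767. δu = √(δx² + δq²) = √(0.922 + 576) = 24.0, so δu/u = 0.0313.
Q is then a monomial in u, y, b:
δQ/Q = √((δu/u)² + (3·δy/y)² + (1·δb/b)²) = √(0.000981 + 0.00524 + 0.0141) = 0.143
Q = 2.08e+06, so δQ = 0.143 × 2.08e+06 = 2.97e+05.

2.97e+05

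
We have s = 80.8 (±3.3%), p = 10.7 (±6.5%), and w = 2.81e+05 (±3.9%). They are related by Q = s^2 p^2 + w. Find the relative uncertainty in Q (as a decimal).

Let h = s^2·p^2 = 7.47e+05. δh/h = √((2·δs/s)² + (2·δp/p)²) = √(0.00436 + 0.0169) = 0.146, so δh = 1.09e+05.
Q = h + w: δQ = √(δh² + δw²) = √(1.19e+10 + 1.2e+08) = 1.1e+05
Q = 1.03e+06, so δQ/Q = 1.1e+05/1.03e+06 = 0.106.

0.106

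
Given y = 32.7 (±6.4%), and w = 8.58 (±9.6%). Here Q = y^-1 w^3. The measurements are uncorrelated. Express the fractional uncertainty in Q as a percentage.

29.5%

For a monomial Q ∝ y^-1, w^3, fractional errors add in quadrature:
  (-1·δy/y)² = (-1×0.0640)² = 0.00410;  (3·δw/w)² = (3×0.0960)² = 0.0829
δQ/Q = √(0.0870) = 0.295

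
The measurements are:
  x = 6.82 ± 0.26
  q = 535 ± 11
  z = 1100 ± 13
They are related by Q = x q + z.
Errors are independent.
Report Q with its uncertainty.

Let p = x·q = 3650. δp/p = √((1·δx/x)² + (1·δq/q)²) = √(0.00145 + 0.000423) = 0.0433, so δp = 158.
Q = p + z: δQ = √(δp² + δz²) = √(25000 + 169) = 159
Q = 4750.

4750 ± 159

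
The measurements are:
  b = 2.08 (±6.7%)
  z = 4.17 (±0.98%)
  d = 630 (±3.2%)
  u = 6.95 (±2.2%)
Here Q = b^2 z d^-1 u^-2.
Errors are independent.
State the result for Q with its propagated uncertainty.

(5.93 ± 0.859) × 10^-4

For a monomial Q ∝ b^2, z, d^-1, u^-2, fractional errors add in quadrature:
  (2·δb/b)² = (2×0.0670)² = 0.0180;  (1·δz/z)² = (1×0.00980)² = 9.6e-05;  (-1·δd/d)² = (-1×0.0320)² = 0.00102;  (-2·δu/u)² = (-2×0.0220)² = 0.00194
δQ/Q = √(0.0210) = 0.145
Q = 0.000593, so δQ = 0.145 × 0.000593 = 8.59e-05.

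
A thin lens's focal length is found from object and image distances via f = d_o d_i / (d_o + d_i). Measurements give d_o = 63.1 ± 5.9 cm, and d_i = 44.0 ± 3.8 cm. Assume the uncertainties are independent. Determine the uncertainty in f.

1.65 cm

∂f/∂d_o = (d_i/(d_o+d_i))² = 0.169;  ∂f/∂d_i = (d_o/(d_o+d_i))² = 0.347
δf = √((∂f/∂d_o · δd_o)² + (∂f/∂d_i · δd_i)²) = √(0.992 + 1.74) = 1.65 cm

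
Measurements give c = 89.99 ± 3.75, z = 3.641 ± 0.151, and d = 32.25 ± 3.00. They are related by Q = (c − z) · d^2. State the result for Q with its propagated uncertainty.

Let u = c − z = 86.35. δu = √(δc² + δz²) = √(14.1 + 0.0228) = 3.75, so δu/u = 0.0435.
Q is then a monomial in u, d:
δQ/Q = √((δu/u)² + (2·δd/d)²) = √(0.00189 + 0.0346) = 0.191
Q = 89810, so δQ = 0.191 × 89810 = 17200.

89810 ± 17200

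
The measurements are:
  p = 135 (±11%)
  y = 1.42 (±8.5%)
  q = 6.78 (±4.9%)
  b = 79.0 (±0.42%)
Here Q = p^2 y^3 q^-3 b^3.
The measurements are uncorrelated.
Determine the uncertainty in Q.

3.04e+07

For a monomial Q ∝ p^2, y^3, q^-3, b^3, fractional errors add in quadrature:
  (2·δp/p)² = (2×0.110)² = 0.0484;  (3·δy/y)² = (3×0.0850)² = 0.0650;  (-3·δq/q)² = (-3×0.0490)² = 0.0216;  (3·δb/b)² = (3×0.00420)² = 0.000159
δQ/Q = √(0.135) = 0.368
Q = 8.26e+07, so δQ = 0.368 × 8.26e+07 = 3.04e+07.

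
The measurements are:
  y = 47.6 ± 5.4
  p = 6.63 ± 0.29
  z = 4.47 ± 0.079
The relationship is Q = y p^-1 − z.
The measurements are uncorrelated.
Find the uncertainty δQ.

0.876

Let w = y·p^-1 = 7.18. δw/w = √((1·δy/y)² + (-1·δp/p)²) = √(0.0129 + 0.00191) = 0.122, so δw = 0.873.
Q = w − z: δQ = √(δw² + δz²) = √(0.762 + 0.00624) = 0.876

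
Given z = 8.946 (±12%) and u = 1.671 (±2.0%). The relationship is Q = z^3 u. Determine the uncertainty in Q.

Q is a product of powers, so relative uncertainties combine in quadrature:
  (3·δz/z)² = (3×0.120)² = 0.130;  (1·δu/u)² = (1×0.0200)² = 0.000400
δQ/Q = √(0.130) = 0.361
Q = 1196, so δQ = 0.361 × 1196 = 431.

431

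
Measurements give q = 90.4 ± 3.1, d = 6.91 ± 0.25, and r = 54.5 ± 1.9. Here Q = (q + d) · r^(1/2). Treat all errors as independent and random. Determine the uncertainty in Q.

Let u = q + d = 97.3. δu = √(δq² + δd²) = √(9.61 + 0.0625) = 3.11, so δu/u = 0.0320.
Q is then a monomial in u, r:
δQ/Q = √((δu/u)² + (½·δr/r)²) = √(0.00102 + 0.000304) = 0.0364
Q = 718, so δQ = 0.0364 × 718 = 26.2.

26.2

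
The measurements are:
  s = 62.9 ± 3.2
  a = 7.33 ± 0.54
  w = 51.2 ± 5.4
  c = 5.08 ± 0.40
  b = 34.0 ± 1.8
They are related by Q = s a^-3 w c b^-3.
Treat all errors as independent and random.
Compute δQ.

0.000324

Relative error in a monomial: (δQ/Q)² = Σ (nᵢ · δxᵢ/xᵢ)².
  (1·δs/s)² = (1×0.0509)² = 0.00259;  (-3·δa/a)² = (-3×0.0737)² = 0.0488;  (1·δw/w)² = (1×0.105)² = 0.0111;  (1·δc/c)² = (1×0.0787)² = 0.00620;  (-3·δb/b)² = (-3×0.0529)² = 0.0252
δQ/Q = √(0.0940) = 0.307
Q = 0.00106, so δQ = 0.307 × 0.00106 = 0.000324.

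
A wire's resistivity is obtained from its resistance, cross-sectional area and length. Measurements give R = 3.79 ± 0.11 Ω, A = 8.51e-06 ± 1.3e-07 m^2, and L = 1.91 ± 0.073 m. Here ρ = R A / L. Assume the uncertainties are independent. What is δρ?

ρ is a product of powers, so relative uncertainties combine in quadrature:
  (1·δR/R)² = (1×0.0290)² = 0.000842;  (1·δA/A)² = (1×0.0153)² = 0.000233;  (-1·δL/L)² = (-1×0.0382)² = 0.00146
δρ/ρ = √(0.00254) = 0.0504
ρ = 1.69e-05 Ω·m, so δρ = 0.0504 × 1.69e-05 = 8.5e-07 Ω·m.

8.5e-07 Ω·m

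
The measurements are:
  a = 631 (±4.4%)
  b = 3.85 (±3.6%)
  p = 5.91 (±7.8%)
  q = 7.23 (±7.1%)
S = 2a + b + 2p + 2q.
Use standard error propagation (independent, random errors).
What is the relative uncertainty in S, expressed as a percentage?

4.30%

Each term contributes (cᵢ δxᵢ)² to (δS)²:
  (2·δa)² = 3080;  (δb)² = 0.0192;  (2·δp)² = 0.850;  (2·δq)² = 1.05
δS = √(3090) = 55.5
S = 1290, so δS/S = 55.5/1290 = 0.0430.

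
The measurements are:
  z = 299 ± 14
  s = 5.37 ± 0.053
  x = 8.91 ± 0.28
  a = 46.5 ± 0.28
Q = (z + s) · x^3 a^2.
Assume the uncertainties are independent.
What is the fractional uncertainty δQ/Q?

Let u = z + s = 304. δu = √(δz² + δs²) = √(196 + 0.00281) = 14.0, so δu/u = 0.0460.
Q is then a monomial in u, x, a:
δQ/Q = √((δu/u)² + (3·δx/x)² + (2·δa/a)²) = √(0.00212 + 0.00889 + 0.000145) = 0.106

0.106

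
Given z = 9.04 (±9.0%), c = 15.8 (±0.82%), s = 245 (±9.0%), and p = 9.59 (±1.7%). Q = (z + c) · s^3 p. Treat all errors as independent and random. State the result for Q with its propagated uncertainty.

(3.50 ± 0.955) × 10^9

Let u = z + c = 24.8. δu = √(δz² + δc²) = √(0.662 + 0.0168) = 0.824, so δu/u = 0.0332.
Q is then a monomial in u, s, p:
δQ/Q = √((δu/u)² + (3·δs/s)² + (1·δp/p)²) = √(0.00110 + 0.0729 + 0.000289) = 0.273
Q = 3.5e+09, so δQ = 0.273 × 3.5e+09 = 9.55e+08.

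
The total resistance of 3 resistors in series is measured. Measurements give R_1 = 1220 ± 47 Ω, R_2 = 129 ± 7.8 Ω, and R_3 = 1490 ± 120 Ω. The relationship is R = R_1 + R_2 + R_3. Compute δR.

129 Ω

R is a linear combination, so absolute uncertainties add in quadrature:
  (δR_1)² = 2210;  (δR_2)² = 60.8;  (δR_3)² = 14400
δR = √(16700) = 129 Ω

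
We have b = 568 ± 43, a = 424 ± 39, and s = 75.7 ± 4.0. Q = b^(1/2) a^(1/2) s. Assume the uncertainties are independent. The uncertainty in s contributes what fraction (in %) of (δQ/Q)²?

44.0%

(δQ/Q)² = (½·δb/b)² + (½·δa/a)² + (1·δs/s)²
  b term: (0.5×0.0757)² = 0.00143
  a term: (0.5×0.0920)² = 0.00212
  s term: (1×0.0528)² = 0.00279
Total = 0.00634. Share from s = 0.00279/0.00634 = 0.440.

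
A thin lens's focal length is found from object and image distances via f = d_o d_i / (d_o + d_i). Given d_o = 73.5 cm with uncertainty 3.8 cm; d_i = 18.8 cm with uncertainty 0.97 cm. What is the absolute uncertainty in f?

∂f/∂d_o = (d_i/(d_o+d_i))² = 0.0415;  ∂f/∂d_i = (d_o/(d_o+d_i))² = 0.634
δf = √((∂f/∂d_o · δd_o)² + (∂f/∂d_i · δd_i)²) = √(0.0249 + 0.378) = 0.635 cm

0.635 cm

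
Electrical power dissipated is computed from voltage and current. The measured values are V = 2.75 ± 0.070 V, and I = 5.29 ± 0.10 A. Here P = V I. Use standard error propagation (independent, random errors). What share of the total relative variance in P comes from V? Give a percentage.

(δP/P)² = (1·δV/V)² + (1·δI/I)²
  V term: (1×0.0255)² = 0.000648
  I term: (1×0.0189)² = 0.000357
Total = 0.00101. Share from V = 0.000648/0.00101 = 0.645.

64.5%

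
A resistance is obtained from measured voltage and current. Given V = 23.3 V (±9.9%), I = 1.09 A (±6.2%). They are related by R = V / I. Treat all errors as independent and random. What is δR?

2.50 Ω

R is a product of powers, so relative uncertainties combine in quadrature:
  (1·δV/V)² = (1×0.0990)² = 0.00980;  (-1·δI/I)² = (-1×0.0620)² = 0.00384
δR/R = √(0.0136) = 0.117
R = 21.4 Ω, so δR = 0.117 × 21.4 = 2.50 Ω.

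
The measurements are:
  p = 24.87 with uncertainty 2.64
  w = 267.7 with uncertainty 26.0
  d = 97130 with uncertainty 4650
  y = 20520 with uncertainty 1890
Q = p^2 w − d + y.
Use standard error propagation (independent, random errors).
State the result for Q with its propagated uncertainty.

Let h = p^2·w = 165600. δh/h = √((2·δp/p)² + (1·δw/w)²) = √(0.0451 + 0.00943) = 0.233, so δh = 38700.
Q = h − d + y: δQ = √(δh² + δd² + δy²) = √(1.49e+09 + 2.16e+07 + 3.57e+06) = 39000
Q = 88970.

88970 ± 39000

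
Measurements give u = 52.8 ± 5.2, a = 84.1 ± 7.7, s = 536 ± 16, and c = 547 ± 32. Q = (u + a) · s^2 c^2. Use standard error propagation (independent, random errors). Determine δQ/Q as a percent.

14.8%

Let w = u + a = 137. δw = √(δu² + δa²) = √(27.0 + 59.3) = 9.29, so δw/w = 0.0679.
Q is then a monomial in w, s, c:
δQ/Q = √((δw/w)² + (2·δs/s)² + (2·δc/c)²) = √(0.00461 + 0.00356 + 0.0137) = 0.148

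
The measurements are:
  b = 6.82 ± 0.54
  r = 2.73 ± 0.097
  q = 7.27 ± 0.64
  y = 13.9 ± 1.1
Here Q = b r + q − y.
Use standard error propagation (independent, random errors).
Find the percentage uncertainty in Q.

Let p = b·r = 18.6. δp/p = √((1·δb/b)² + (1·δr/r)²) = √(0.00627 + 0.00126) = 0.0868, so δp = 1.62.
Q = p + q − y: δQ = √(δp² + δq² + δy²) = √(2.61 + 0.410 + 1.21) = 2.06
Q = 12.0, so δQ/Q = 2.06/12.0 = 0.172.

17.2%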